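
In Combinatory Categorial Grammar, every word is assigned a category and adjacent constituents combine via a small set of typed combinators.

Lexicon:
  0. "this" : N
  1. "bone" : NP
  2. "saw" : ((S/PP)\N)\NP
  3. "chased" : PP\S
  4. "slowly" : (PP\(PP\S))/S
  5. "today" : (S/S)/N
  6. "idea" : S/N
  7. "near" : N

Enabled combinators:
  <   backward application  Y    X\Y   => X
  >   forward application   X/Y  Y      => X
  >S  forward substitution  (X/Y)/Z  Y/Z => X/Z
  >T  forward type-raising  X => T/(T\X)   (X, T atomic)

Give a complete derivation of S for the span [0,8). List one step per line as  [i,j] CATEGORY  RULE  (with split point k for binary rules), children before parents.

[0,8] S   >
  [0,3] S/PP   <
    [0,1] "this" : N
    [1,3] (S/PP)\N   <
      [1,2] "bone" : NP
      [2,3] "saw" : ((S/PP)\N)\NP
  [3,8] PP   <
    [3,4] "chased" : PP\S
    [4,8] PP\(PP\S)   >
      [4,5] "slowly" : (PP\(PP\S))/S
      [5,8] S   >
        [5,7] S/N   >S
          [5,6] "today" : (S/S)/N
          [6,7] "idea" : S/N
        [7,8] "near" : N

[0,1] N  lex  "this"
[1,2] NP  lex  "bone"
[2,3] ((S/PP)\N)\NP  lex  "saw"
[1,3] (S/PP)\N  <  k=2
[0,3] S/PP  <  k=1
[3,4] PP\S  lex  "chased"
[4,5] (PP\(PP\S))/S  lex  "slowly"
[5,6] (S/S)/N  lex  "today"
[6,7] S/N  lex  "idea"
[5,7] S/N  >S  k=6
[7,8] N  lex  "near"
[5,8] S  >  k=7
[4,8] PP\(PP\S)  >  k=5
[3,8] PP  <  k=4
[0,8] S  >  k=3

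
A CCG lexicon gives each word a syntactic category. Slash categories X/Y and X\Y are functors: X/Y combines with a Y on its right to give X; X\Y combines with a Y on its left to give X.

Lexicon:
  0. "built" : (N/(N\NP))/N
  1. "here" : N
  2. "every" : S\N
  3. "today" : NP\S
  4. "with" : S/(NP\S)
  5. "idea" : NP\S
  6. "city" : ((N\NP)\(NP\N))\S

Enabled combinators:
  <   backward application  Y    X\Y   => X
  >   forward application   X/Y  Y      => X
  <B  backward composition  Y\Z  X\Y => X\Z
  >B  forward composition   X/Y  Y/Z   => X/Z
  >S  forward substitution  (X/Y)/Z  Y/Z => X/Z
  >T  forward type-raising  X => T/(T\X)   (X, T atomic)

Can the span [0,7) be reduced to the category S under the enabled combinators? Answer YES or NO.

(N/(N\NP))/N N S\N NP\S S/(NP\S) NP\S ((N\NP)\(NP\N))\S
CKY chart[0,7] = {N, N/(N\N), NP/(NP\N), PP/(PP\N), S/(S\N)}; S ∉ chart

NO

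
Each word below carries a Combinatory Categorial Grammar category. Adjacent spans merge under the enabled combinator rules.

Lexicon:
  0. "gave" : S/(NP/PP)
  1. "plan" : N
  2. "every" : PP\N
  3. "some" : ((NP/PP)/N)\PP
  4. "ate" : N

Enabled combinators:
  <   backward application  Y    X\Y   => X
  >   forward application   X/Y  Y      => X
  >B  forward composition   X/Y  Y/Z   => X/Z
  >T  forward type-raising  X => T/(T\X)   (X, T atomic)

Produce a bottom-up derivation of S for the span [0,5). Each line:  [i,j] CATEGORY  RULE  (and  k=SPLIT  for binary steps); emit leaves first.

[0,1] S/(NP/PP)  lex  "gave"
[1,2] N  lex  "plan"
[1,2] PP/(PP\N)  >T
[2,3] PP\N  lex  "every"
[1,3] PP  >  k=2
[3,4] ((NP/PP)/N)\PP  lex  "some"
[1,4] (NP/PP)/N  <  k=3
[4,5] N  lex  "ate"
[1,5] NP/PP  >  k=4
[0,5] S  >  k=1

[0,5] S   >
  [0,1] "gave" : S/(NP/PP)
  [1,5] NP/PP   >
    [1,4] (NP/PP)/N   <
      [1,3] PP   >
        [1,2] PP/(PP\N)   >T
          [1,2] "plan" : N
        [2,3] "every" : PP\N
      [3,4] "some" : ((NP/PP)/N)\PP
    [4,5] "ate" : N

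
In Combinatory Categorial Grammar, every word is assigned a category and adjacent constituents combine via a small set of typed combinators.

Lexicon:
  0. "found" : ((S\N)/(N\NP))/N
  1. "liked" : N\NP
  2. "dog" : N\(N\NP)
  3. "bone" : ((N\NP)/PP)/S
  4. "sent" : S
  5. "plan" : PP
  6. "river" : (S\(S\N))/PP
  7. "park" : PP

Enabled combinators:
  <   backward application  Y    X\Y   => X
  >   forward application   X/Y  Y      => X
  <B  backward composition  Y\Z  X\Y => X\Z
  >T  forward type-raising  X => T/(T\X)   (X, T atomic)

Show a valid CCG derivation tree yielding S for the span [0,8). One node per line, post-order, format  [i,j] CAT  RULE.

[0,1] ((S\N)/(N\NP))/N  lex  "found"
[1,2] N\NP  lex  "liked"
[2,3] N\(N\NP)  lex  "dog"
[1,3] N  <  k=2
[0,3] (S\N)/(N\NP)  >  k=1
[3,4] ((N\NP)/PP)/S  lex  "bone"
[4,5] S  lex  "sent"
[3,5] (N\NP)/PP  >  k=4
[5,6] PP  lex  "plan"
[3,6] N\NP  >  k=5
[0,6] S\N  >  k=3
[6,7] (S\(S\N))/PP  lex  "river"
[7,8] PP  lex  "park"
[6,8] S\(S\N)  >  k=7
[0,8] S  <  k=6

[0,8] S   <
  [0,6] S\N   >
    [0,3] (S\N)/(N\NP)   >
      [0,1] "found" : ((S\N)/(N\NP))/N
      [1,3] N   <
        [1,2] "liked" : N\NP
        [2,3] "dog" : N\(N\NP)
    [3,6] N\NP   >
      [3,5] (N\NP)/PP   >
        [3,4] "bone" : ((N\NP)/PP)/S
        [4,5] "sent" : S
      [5,6] "plan" : PP
  [6,8] S\(S\N)   >
    [6,7] "river" : (S\(S\N))/PP
    [7,8] "park" : PP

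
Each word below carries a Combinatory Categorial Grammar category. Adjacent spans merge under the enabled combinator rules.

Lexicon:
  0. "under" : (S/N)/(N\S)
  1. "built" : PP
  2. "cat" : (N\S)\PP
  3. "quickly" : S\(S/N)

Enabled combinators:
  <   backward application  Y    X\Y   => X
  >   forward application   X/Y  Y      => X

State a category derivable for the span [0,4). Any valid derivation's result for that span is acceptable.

[0,4] S   <
  [0,3] S/N   >
    [0,1] "under" : (S/N)/(N\S)
    [1,3] N\S   <
      [1,2] "built" : PP
      [2,3] "cat" : (N\S)\PP
  [3,4] "quickly" : S\(S/N)

S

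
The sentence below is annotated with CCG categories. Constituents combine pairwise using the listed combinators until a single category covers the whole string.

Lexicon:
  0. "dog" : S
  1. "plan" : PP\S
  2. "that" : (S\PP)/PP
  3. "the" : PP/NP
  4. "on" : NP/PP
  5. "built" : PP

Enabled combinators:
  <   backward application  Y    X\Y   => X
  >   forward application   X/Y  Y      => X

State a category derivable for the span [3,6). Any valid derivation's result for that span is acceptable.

[0,6] S   <
  [0,2] PP   <
    [0,1] "dog" : S
    [1,2] "plan" : PP\S
  [2,6] S\PP   >
    [2,3] "that" : (S\PP)/PP
    [3,6] PP   >
      [3,4] "the" : PP/NP
      [4,6] NP   >
        [4,5] "on" : NP/PP
        [5,6] "built" : PP

PP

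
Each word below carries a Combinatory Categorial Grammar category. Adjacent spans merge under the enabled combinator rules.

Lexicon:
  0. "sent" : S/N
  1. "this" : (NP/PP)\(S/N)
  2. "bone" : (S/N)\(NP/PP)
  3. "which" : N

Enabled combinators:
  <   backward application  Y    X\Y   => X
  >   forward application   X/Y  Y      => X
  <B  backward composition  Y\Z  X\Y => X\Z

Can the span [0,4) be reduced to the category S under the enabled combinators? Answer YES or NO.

YES

[0,4] S   >
  [0,3] S/N   <
    [0,2] NP/PP   <
      [0,1] "sent" : S/N
      [1,2] "this" : (NP/PP)\(S/N)
    [2,3] "bone" : (S/N)\(NP/PP)
  [3,4] "which" : N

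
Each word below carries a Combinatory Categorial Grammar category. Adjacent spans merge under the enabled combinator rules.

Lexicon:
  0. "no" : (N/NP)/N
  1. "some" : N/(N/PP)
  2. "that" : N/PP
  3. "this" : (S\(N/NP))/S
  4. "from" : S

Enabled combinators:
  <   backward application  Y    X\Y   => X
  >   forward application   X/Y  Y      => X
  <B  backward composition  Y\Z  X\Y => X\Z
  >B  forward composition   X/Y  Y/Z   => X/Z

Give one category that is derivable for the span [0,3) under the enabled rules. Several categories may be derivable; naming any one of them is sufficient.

N/NP

[0,5] S   <
  [0,3] N/NP   >
    [0,1] "no" : (N/NP)/N
    [1,3] N   >
      [1,2] "some" : N/(N/PP)
      [2,3] "that" : N/PP
  [3,5] S\(N/NP)   >
    [3,4] "this" : (S\(N/NP))/S
    [4,5] "from" : S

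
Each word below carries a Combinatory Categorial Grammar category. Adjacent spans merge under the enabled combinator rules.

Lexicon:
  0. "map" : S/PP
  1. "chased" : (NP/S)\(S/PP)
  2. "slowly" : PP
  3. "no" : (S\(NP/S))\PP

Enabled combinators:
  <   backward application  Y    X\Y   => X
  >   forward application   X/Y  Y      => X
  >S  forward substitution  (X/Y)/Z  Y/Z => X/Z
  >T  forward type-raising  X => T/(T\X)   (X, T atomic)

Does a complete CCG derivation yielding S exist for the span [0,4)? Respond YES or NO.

[0,4] S   <
  [0,2] NP/S   <
    [0,1] "map" : S/PP
    [1,2] "chased" : (NP/S)\(S/PP)
  [2,4] S\(NP/S)   <
    [2,3] "slowly" : PP
    [3,4] "no" : (S\(NP/S))\PP

YES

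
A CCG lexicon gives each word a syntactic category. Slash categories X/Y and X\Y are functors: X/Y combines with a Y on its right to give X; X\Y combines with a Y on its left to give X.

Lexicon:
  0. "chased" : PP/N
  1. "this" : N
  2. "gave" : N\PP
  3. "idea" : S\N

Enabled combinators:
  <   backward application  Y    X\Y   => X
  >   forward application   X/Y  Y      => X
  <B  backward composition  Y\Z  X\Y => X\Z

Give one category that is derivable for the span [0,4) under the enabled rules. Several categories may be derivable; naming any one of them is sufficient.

S

[0,4] S   <
  [0,2] PP   >
    [0,1] "chased" : PP/N
    [1,2] "this" : N
  [2,4] S\PP   <B
    [2,3] "gave" : N\PP
    [3,4] "idea" : S\N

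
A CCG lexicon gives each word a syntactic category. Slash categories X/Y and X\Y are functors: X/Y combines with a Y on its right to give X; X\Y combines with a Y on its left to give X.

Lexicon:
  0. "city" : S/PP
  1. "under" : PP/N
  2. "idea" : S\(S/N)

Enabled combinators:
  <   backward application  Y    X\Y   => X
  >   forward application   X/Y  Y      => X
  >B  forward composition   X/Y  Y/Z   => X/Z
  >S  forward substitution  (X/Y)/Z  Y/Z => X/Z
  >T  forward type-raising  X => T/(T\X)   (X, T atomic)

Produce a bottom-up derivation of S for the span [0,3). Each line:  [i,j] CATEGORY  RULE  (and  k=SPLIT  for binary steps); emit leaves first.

[0,3] S   <
  [0,2] S/N   >B
    [0,1] "city" : S/PP
    [1,2] "under" : PP/N
  [2,3] "idea" : S\(S/N)

[0,1] S/PP  lex  "city"
[1,2] PP/N  lex  "under"
[0,2] S/N  >B  k=1
[2,3] S\(S/N)  lex  "idea"
[0,3] S  <  k=2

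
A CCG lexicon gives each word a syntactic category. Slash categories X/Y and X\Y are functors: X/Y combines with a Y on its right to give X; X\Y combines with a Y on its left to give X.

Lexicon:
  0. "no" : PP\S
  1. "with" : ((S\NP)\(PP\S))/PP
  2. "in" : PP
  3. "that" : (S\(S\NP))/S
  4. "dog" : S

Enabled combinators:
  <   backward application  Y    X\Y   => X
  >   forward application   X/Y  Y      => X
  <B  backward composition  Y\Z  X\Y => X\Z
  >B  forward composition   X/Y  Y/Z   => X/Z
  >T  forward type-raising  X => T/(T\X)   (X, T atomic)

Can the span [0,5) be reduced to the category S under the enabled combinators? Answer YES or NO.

[0,5] S   <
  [0,3] S\NP   <
    [0,1] "no" : PP\S
    [1,3] (S\NP)\(PP\S)   >
      [1,2] "with" : ((S\NP)\(PP\S))/PP
      [2,3] "in" : PP
  [3,5] S\(S\NP)   >
    [3,4] "that" : (S\(S\NP))/S
    [4,5] "dog" : S

YES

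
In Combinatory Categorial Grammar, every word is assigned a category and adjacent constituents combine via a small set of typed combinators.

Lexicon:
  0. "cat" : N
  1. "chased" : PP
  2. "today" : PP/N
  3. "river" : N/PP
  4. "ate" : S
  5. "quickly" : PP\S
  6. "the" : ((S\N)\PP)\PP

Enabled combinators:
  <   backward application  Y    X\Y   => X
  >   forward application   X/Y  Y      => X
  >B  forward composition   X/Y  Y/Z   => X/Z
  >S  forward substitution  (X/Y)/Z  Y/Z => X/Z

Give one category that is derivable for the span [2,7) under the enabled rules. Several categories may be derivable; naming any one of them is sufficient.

(S\N)\PP

[0,7] S   <
  [0,1] "cat" : N
  [1,7] S\N   <
    [1,2] "chased" : PP
    [2,7] (S\N)\PP   <
      [2,6] PP   >
        [2,3] "today" : PP/N
        [3,6] N   >
          [3,4] "river" : N/PP
          [4,6] PP   <
            [4,5] "ate" : S
            [5,6] "quickly" : PP\S
      [6,7] "the" : ((S\N)\PP)\PP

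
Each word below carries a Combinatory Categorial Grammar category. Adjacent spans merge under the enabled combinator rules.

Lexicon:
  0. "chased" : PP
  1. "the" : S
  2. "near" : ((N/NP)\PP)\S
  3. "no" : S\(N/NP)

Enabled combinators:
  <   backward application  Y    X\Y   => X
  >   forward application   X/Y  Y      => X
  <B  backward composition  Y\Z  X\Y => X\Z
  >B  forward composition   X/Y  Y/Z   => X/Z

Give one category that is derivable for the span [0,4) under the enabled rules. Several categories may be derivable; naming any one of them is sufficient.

S

[0,4] S   <
  [0,1] "chased" : PP
  [1,4] S\PP   <B
    [1,3] (N/NP)\PP   <
      [1,2] "the" : S
      [2,3] "near" : ((N/NP)\PP)\S
    [3,4] "no" : S\(N/NP)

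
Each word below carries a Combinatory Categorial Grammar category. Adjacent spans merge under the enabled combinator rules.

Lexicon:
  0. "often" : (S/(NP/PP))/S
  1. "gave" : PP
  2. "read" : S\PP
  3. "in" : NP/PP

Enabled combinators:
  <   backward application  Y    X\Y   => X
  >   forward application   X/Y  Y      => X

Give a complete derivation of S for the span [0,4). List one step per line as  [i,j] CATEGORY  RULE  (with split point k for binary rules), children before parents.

[0,1] (S/(NP/PP))/S  lex  "often"
[1,2] PP  lex  "gave"
[2,3] S\PP  lex  "read"
[1,3] S  <  k=2
[0,3] S/(NP/PP)  >  k=1
[3,4] NP/PP  lex  "in"
[0,4] S  >  k=3

[0,4] S   >
  [0,3] S/(NP/PP)   >
    [0,1] "often" : (S/(NP/PP))/S
    [1,3] S   <
      [1,2] "gave" : PP
      [2,3] "read" : S\PP
  [3,4] "in" : NP/PP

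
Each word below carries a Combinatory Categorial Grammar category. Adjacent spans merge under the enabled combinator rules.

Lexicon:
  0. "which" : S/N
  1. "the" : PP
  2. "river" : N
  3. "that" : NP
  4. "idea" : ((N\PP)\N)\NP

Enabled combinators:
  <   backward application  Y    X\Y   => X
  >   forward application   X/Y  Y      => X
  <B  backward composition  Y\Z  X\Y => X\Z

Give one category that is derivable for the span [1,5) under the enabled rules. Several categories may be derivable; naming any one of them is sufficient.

[0,5] S   >
  [0,1] "which" : S/N
  [1,5] N   <
    [1,2] "the" : PP
    [2,5] N\PP   <
      [2,3] "river" : N
      [3,5] (N\PP)\N   <
        [3,4] "that" : NP
        [4,5] "idea" : ((N\PP)\N)\NP

N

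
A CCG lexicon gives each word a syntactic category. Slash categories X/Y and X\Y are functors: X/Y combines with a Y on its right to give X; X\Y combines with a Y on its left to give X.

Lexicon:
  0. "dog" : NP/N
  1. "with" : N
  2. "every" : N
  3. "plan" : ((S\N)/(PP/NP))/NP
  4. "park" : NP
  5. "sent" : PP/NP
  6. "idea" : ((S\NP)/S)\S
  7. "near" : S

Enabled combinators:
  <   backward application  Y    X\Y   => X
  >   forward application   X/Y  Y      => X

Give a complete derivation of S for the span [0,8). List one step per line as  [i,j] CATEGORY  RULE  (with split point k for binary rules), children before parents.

[0,1] NP/N  lex  "dog"
[1,2] N  lex  "with"
[0,2] NP  >  k=1
[2,3] N  lex  "every"
[3,4] ((S\N)/(PP/NP))/NP  lex  "plan"
[4,5] NP  lex  "park"
[3,5] (S\N)/(PP/NP)  >  k=4
[5,6] PP/NP  lex  "sent"
[3,6] S\N  >  k=5
[2,6] S  <  k=3
[6,7] ((S\NP)/S)\S  lex  "idea"
[2,7] (S\NP)/S  <  k=6
[7,8] S  lex  "near"
[2,8] S\NP  >  k=7
[0,8] S  <  k=2

[0,8] S   <
  [0,2] NP   >
    [0,1] "dog" : NP/N
    [1,2] "with" : N
  [2,8] S\NP   >
    [2,7] (S\NP)/S   <
      [2,6] S   <
        [2,3] "every" : N
        [3,6] S\N   >
          [3,5] (S\N)/(PP/NP)   >
            [3,4] "plan" : ((S\N)/(PP/NP))/NP
            [4,5] "park" : NP
          [5,6] "sent" : PP/NP
      [6,7] "idea" : ((S\NP)/S)\S
    [7,8] "near" : S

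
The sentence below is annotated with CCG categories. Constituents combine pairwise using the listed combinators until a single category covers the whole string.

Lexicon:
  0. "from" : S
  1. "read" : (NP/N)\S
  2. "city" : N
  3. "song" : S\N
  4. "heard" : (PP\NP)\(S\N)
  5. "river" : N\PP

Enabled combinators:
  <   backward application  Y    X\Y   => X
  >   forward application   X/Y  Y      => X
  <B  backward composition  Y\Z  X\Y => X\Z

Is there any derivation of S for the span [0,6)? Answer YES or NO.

S (NP/N)\S N S\N (PP\NP)\(S\N) N\PP
CKY chart[0,6] = {N}; S ∉ chart

NO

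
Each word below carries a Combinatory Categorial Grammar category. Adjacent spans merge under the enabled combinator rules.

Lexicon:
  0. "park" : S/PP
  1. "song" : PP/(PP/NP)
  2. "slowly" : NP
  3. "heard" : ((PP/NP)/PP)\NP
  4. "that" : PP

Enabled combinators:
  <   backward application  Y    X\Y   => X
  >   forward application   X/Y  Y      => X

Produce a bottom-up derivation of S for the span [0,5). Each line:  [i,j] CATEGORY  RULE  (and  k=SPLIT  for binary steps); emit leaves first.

[0,1] S/PP  lex  "park"
[1,2] PP/(PP/NP)  lex  "song"
[2,3] NP  lex  "slowly"
[3,4] ((PP/NP)/PP)\NP  lex  "heard"
[2,4] (PP/NP)/PP  <  k=3
[4,5] PP  lex  "that"
[2,5] PP/NP  >  k=4
[1,5] PP  >  k=2
[0,5] S  >  k=1

[0,5] S   >
  [0,1] "park" : S/PP
  [1,5] PP   >
    [1,2] "song" : PP/(PP/NP)
    [2,5] PP/NP   >
      [2,4] (PP/NP)/PP   <
        [2,3] "slowly" : NP
        [3,4] "heard" : ((PP/NP)/PP)\NP
      [4,5] "that" : PP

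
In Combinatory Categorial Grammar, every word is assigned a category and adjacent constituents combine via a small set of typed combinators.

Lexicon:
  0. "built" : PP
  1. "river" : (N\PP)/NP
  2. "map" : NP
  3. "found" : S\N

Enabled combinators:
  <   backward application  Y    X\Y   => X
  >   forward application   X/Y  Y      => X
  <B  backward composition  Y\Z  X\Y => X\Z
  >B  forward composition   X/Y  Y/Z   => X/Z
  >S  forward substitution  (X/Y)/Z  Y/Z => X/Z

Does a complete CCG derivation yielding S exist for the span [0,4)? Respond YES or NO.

YES

[0,4] S   <
  [0,1] "built" : PP
  [1,4] S\PP   <B
    [1,3] N\PP   >
      [1,2] "river" : (N\PP)/NP
      [2,3] "map" : NP
    [3,4] "found" : S\N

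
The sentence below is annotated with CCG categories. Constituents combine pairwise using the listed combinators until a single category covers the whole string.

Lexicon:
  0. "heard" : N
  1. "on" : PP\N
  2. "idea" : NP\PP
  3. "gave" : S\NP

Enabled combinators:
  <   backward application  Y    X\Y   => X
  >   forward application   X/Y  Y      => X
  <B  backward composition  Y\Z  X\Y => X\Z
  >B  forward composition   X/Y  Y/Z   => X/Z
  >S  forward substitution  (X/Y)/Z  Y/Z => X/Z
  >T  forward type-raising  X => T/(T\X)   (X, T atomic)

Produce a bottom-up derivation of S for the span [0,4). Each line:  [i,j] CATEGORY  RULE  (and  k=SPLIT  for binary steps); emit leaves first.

[0,1] N  lex  "heard"
[1,2] PP\N  lex  "on"
[0,2] PP  <  k=1
[2,3] NP\PP  lex  "idea"
[3,4] S\NP  lex  "gave"
[2,4] S\PP  <B  k=3
[0,4] S  <  k=2

[0,4] S   <
  [0,2] PP   <
    [0,1] "heard" : N
    [1,2] "on" : PP\N
  [2,4] S\PP   <B
    [2,3] "idea" : NP\PP
    [3,4] "gave" : S\NP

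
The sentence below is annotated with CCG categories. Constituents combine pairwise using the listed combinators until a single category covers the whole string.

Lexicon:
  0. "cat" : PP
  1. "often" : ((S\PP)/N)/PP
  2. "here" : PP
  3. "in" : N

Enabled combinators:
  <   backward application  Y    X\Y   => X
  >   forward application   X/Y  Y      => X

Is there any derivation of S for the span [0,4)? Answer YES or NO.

[0,4] S   <
  [0,1] "cat" : PP
  [1,4] S\PP   >
    [1,3] (S\PP)/N   >
      [1,2] "often" : ((S\PP)/N)/PP
      [2,3] "here" : PP
    [3,4] "in" : N

YES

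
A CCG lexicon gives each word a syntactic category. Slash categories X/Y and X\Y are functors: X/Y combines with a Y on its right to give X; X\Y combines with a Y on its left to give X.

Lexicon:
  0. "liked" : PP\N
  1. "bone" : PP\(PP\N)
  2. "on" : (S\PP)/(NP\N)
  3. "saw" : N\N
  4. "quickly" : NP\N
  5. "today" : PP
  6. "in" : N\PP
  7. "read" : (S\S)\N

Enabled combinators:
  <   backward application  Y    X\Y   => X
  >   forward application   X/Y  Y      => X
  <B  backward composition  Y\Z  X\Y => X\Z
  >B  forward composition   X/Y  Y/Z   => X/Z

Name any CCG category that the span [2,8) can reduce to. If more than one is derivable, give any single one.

S\PP

[0,8] S   <
  [0,2] PP   <
    [0,1] "liked" : PP\N
    [1,2] "bone" : PP\(PP\N)
  [2,8] S\PP   <B
    [2,5] S\PP   >
      [2,3] "on" : (S\PP)/(NP\N)
      [3,5] NP\N   <B
        [3,4] "saw" : N\N
        [4,5] "quickly" : NP\N
    [5,8] S\S   <
      [5,7] N   <
        [5,6] "today" : PP
        [6,7] "in" : N\PP
      [7,8] "read" : (S\S)\N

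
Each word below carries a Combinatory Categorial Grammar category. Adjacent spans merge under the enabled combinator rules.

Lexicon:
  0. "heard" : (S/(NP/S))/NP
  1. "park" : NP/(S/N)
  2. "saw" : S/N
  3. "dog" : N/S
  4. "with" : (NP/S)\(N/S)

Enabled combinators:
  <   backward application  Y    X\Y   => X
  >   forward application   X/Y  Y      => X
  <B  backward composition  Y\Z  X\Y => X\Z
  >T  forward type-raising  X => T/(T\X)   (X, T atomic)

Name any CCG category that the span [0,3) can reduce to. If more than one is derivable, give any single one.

S/(NP/S)

[0,5] S   >
  [0,3] S/(NP/S)   >
    [0,1] "heard" : (S/(NP/S))/NP
    [1,3] NP   >
      [1,2] "park" : NP/(S/N)
      [2,3] "saw" : S/N
  [3,5] NP/S   <
    [3,4] "dog" : N/S
    [4,5] "with" : (NP/S)\(N/S)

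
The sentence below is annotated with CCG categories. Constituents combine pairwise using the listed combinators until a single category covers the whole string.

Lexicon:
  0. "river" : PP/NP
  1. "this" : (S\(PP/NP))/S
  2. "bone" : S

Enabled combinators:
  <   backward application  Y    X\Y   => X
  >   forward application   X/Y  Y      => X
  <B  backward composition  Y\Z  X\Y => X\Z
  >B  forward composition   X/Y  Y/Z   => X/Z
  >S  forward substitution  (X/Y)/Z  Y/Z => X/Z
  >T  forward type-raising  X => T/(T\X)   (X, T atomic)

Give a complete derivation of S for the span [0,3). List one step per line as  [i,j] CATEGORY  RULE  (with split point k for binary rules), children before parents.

[0,1] PP/NP  lex  "river"
[1,2] (S\(PP/NP))/S  lex  "this"
[2,3] S  lex  "bone"
[1,3] S\(PP/NP)  >  k=2
[0,3] S  <  k=1

[0,3] S   <
  [0,1] "river" : PP/NP
  [1,3] S\(PP/NP)   >
    [1,2] "this" : (S\(PP/NP))/S
    [2,3] "bone" : S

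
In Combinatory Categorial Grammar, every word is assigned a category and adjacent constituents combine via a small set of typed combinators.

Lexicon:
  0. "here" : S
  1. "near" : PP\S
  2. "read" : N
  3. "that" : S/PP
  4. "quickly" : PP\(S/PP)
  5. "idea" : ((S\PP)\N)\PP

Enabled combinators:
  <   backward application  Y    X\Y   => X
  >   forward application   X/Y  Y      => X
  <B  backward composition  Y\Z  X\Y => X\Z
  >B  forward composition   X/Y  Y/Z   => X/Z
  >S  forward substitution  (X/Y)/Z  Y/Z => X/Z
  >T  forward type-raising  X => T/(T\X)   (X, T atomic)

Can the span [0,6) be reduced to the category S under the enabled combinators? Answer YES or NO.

[0,6] S   <
  [0,2] PP   >
    [0,1] PP/(PP\S)   >T
      [0,1] "here" : S
    [1,2] "near" : PP\S
  [2,6] S\PP   <
    [2,3] "read" : N
    [3,6] (S\PP)\N   <
      [3,5] PP   <
        [3,4] "that" : S/PP
        [4,5] "quickly" : PP\(S/PP)
      [5,6] "idea" : ((S\PP)\N)\PP

YES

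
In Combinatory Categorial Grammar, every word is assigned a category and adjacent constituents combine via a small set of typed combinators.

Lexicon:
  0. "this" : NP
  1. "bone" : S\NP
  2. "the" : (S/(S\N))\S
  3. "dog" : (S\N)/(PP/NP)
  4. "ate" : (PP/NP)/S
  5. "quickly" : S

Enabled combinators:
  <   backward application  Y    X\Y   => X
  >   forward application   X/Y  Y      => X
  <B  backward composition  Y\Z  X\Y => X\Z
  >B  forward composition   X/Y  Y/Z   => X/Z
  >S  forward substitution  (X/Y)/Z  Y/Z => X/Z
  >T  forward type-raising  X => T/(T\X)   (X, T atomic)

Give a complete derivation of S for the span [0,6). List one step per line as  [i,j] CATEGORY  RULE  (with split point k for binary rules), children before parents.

[0,1] NP  lex  "this"
[1,2] S\NP  lex  "bone"
[0,2] S  <  k=1
[2,3] (S/(S\N))\S  lex  "the"
[0,3] S/(S\N)  <  k=2
[3,4] (S\N)/(PP/NP)  lex  "dog"
[4,5] (PP/NP)/S  lex  "ate"
[5,6] S  lex  "quickly"
[4,6] PP/NP  >  k=5
[3,6] S\N  >  k=4
[0,6] S  >  k=3

[0,6] S   >
  [0,3] S/(S\N)   <
    [0,2] S   <
      [0,1] "this" : NP
      [1,2] "bone" : S\NP
    [2,3] "the" : (S/(S\N))\S
  [3,6] S\N   >
    [3,4] "dog" : (S\N)/(PP/NP)
    [4,6] PP/NP   >
      [4,5] "ate" : (PP/NP)/S
      [5,6] "quickly" : S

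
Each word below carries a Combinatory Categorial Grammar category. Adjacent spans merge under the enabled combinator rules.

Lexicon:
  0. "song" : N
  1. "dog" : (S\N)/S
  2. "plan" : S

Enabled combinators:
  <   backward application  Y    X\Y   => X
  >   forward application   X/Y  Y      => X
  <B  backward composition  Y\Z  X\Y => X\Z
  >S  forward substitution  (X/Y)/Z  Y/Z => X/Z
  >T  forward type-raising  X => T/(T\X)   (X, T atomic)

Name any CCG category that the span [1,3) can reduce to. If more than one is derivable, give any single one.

S\N

[0,3] S   <
  [0,1] "song" : N
  [1,3] S\N   >
    [1,2] "dog" : (S\N)/S
    [2,3] "plan" : S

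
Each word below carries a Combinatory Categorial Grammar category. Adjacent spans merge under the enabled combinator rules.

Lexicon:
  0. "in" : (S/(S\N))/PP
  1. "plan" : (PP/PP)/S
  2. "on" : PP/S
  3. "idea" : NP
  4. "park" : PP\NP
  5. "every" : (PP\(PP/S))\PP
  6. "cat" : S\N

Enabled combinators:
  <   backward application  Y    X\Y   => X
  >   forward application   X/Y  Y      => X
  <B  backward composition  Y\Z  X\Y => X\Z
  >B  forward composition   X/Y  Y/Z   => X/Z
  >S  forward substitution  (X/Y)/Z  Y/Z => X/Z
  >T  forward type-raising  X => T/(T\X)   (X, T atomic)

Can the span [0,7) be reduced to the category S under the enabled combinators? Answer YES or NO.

YES

[0,7] S   >
  [0,6] S/(S\N)   >
    [0,1] "in" : (S/(S\N))/PP
    [1,6] PP   <
      [1,3] PP/S   >S
        [1,2] "plan" : (PP/PP)/S
        [2,3] "on" : PP/S
      [3,6] PP\(PP/S)   <
        [3,5] PP   >
          [3,4] PP/(PP\NP)   >T
            [3,4] "idea" : NP
          [4,5] "park" : PP\NP
        [5,6] "every" : (PP\(PP/S))\PP
  [6,7] "cat" : S\N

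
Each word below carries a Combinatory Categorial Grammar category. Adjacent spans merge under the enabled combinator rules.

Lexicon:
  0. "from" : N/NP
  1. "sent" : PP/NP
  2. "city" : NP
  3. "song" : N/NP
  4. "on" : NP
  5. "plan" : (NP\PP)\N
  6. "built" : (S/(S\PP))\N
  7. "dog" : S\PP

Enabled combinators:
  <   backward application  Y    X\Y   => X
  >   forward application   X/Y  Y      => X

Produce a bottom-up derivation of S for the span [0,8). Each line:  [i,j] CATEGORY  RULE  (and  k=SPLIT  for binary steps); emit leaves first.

[0,1] N/NP  lex  "from"
[1,2] PP/NP  lex  "sent"
[2,3] NP  lex  "city"
[1,3] PP  >  k=2
[3,4] N/NP  lex  "song"
[4,5] NP  lex  "on"
[3,5] N  >  k=4
[5,6] (NP\PP)\N  lex  "plan"
[3,6] NP\PP  <  k=5
[1,6] NP  <  k=3
[0,6] N  >  k=1
[6,7] (S/(S\PP))\N  lex  "built"
[0,7] S/(S\PP)  <  k=6
[7,8] S\PP  lex  "dog"
[0,8] S  >  k=7

[0,8] S   >
  [0,7] S/(S\PP)   <
    [0,6] N   >
      [0,1] "from" : N/NP
      [1,6] NP   <
        [1,3] PP   >
          [1,2] "sent" : PP/NP
          [2,3] "city" : NP
        [3,6] NP\PP   <
          [3,5] N   >
            [3,4] "song" : N/NP
            [4,5] "on" : NP
          [5,6] "plan" : (NP\PP)\N
    [6,7] "built" : (S/(S\PP))\N
  [7,8] "dog" : S\PP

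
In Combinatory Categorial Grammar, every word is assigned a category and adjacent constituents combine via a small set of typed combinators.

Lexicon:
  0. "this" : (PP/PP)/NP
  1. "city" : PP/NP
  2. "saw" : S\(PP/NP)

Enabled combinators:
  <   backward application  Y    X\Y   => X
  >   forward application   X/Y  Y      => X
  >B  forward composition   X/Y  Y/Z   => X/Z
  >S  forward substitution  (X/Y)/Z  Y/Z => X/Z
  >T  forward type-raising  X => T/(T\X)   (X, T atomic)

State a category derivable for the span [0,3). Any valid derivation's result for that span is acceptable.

[0,3] S   <
  [0,2] PP/NP   >S
    [0,1] "this" : (PP/PP)/NP
    [1,2] "city" : PP/NP
  [2,3] "saw" : S\(PP/NP)

S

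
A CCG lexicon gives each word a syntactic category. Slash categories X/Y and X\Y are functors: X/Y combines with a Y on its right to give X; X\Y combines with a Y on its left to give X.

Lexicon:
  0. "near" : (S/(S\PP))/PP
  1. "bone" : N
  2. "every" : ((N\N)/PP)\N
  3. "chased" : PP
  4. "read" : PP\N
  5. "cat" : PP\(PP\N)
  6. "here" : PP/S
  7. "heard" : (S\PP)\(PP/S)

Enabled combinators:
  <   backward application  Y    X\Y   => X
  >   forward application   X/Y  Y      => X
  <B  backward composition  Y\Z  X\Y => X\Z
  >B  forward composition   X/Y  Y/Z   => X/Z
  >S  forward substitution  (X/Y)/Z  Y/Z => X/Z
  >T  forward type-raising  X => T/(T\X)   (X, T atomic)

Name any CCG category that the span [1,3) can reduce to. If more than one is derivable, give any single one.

(N\N)/PP

[0,8] S   >
  [0,6] S/(S\PP)   >
    [0,1] "near" : (S/(S\PP))/PP
    [1,6] PP   <
      [1,5] PP\N   <B
        [1,4] N\N   >
          [1,3] (N\N)/PP   <
            [1,2] "bone" : N
            [2,3] "every" : ((N\N)/PP)\N
          [3,4] "chased" : PP
        [4,5] "read" : PP\N
      [5,6] "cat" : PP\(PP\N)
  [6,8] S\PP   <
    [6,7] "here" : PP/S
    [7,8] "heard" : (S\PP)\(PP/S)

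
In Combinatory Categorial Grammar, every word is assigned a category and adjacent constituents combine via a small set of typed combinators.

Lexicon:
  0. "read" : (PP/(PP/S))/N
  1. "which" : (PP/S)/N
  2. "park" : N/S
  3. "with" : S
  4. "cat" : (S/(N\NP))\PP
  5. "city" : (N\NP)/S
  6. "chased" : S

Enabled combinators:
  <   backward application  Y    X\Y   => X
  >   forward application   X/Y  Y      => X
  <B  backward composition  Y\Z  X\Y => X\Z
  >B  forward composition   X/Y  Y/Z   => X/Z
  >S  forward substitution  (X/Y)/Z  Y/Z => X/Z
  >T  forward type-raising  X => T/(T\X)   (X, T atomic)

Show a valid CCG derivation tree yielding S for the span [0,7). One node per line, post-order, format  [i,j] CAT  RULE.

[0,7] S   >
  [0,5] S/(N\NP)   <
    [0,4] PP   >
      [0,2] PP/N   >S
        [0,1] "read" : (PP/(PP/S))/N
        [1,2] "which" : (PP/S)/N
      [2,4] N   >
        [2,3] "park" : N/S
        [3,4] "with" : S
    [4,5] "cat" : (S/(N\NP))\PP
  [5,7] N\NP   >
    [5,6] "city" : (N\NP)/S
    [6,7] "chased" : S

[0,1] (PP/(PP/S))/N  lex  "read"
[1,2] (PP/S)/N  lex  "which"
[0,2] PP/N  >S  k=1
[2,3] N/S  lex  "park"
[3,4] S  lex  "with"
[2,4] N  >  k=3
[0,4] PP  >  k=2
[4,5] (S/(N\NP))\PP  lex  "cat"
[0,5] S/(N\NP)  <  k=4
[5,6] (N\NP)/S  lex  "city"
[6,7] S  lex  "chased"
[5,7] N\NP  >  k=6
[0,7] S  >  k=5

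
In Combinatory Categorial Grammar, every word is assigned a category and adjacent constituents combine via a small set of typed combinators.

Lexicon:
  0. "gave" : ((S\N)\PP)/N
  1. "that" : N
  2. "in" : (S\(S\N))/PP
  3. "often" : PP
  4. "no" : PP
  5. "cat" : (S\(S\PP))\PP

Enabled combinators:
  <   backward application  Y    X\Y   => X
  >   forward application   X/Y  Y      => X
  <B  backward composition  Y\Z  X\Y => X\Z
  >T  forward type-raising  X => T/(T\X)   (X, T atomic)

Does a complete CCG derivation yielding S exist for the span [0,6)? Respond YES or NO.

YES

[0,6] S   <
  [0,4] S\PP   <B
    [0,2] (S\N)\PP   >
      [0,1] "gave" : ((S\N)\PP)/N
      [1,2] "that" : N
    [2,4] S\(S\N)   >
      [2,3] "in" : (S\(S\N))/PP
      [3,4] "often" : PP
  [4,6] S\(S\PP)   <
    [4,5] "no" : PP
    [5,6] "cat" : (S\(S\PP))\PP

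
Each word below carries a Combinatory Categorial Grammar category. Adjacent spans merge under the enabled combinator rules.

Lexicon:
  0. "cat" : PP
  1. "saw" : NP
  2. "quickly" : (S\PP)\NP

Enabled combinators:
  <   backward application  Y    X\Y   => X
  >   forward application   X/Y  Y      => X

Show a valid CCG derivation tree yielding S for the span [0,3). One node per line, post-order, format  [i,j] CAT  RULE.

[0,3] S   <
  [0,1] "cat" : PP
  [1,3] S\PP   <
    [1,2] "saw" : NP
    [2,3] "quickly" : (S\PP)\NP

[0,1] PP  lex  "cat"
[1,2] NP  lex  "saw"
[2,3] (S\PP)\NP  lex  "quickly"
[1,3] S\PP  <  k=2
[0,3] S  <  k=1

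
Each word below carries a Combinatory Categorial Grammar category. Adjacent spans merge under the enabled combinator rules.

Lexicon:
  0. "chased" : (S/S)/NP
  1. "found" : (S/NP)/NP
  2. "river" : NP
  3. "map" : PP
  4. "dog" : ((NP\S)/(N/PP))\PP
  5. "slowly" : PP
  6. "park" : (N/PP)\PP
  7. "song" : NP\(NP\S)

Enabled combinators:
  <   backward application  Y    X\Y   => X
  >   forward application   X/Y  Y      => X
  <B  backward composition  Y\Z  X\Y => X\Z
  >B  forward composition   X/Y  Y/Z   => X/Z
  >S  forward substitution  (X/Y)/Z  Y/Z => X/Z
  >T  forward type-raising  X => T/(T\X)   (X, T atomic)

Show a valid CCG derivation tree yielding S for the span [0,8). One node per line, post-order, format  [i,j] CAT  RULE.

[0,8] S   >
  [0,3] S/NP   >S
    [0,1] "chased" : (S/S)/NP
    [1,3] S/NP   >
      [1,2] "found" : (S/NP)/NP
      [2,3] "river" : NP
  [3,8] NP   <
    [3,7] NP\S   >
      [3,5] (NP\S)/(N/PP)   <
        [3,4] "map" : PP
        [4,5] "dog" : ((NP\S)/(N/PP))\PP
      [5,7] N/PP   <
        [5,6] "slowly" : PP
        [6,7] "park" : (N/PP)\PP
    [7,8] "song" : NP\(NP\S)

[0,1] (S/S)/NP  lex  "chased"
[1,2] (S/NP)/NP  lex  "found"
[2,3] NP  lex  "river"
[1,3] S/NP  >  k=2
[0,3] S/NP  >S  k=1
[3,4] PP  lex  "map"
[4,5] ((NP\S)/(N/PP))\PP  lex  "dog"
[3,5] (NP\S)/(N/PP)  <  k=4
[5,6] PP  lex  "slowly"
[6,7] (N/PP)\PP  lex  "park"
[5,7] N/PP  <  k=6
[3,7] NP\S  >  k=5
[7,8] NP\(NP\S)  lex  "song"
[3,8] NP  <  k=7
[0,8] S  >  k=3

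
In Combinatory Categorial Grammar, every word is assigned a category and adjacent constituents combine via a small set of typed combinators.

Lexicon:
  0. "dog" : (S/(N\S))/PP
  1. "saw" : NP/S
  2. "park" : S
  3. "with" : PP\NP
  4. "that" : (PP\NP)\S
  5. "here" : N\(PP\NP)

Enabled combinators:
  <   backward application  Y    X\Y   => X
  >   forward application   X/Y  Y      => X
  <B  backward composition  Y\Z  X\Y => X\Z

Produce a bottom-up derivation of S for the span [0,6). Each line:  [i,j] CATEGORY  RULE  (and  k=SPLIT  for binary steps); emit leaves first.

[0,1] (S/(N\S))/PP  lex  "dog"
[1,2] NP/S  lex  "saw"
[2,3] S  lex  "park"
[1,3] NP  >  k=2
[3,4] PP\NP  lex  "with"
[1,4] PP  <  k=3
[0,4] S/(N\S)  >  k=1
[4,5] (PP\NP)\S  lex  "that"
[5,6] N\(PP\NP)  lex  "here"
[4,6] N\S  <B  k=5
[0,6] S  >  k=4

[0,6] S   >
  [0,4] S/(N\S)   >
    [0,1] "dog" : (S/(N\S))/PP
    [1,4] PP   <
      [1,3] NP   >
        [1,2] "saw" : NP/S
        [2,3] "park" : S
      [3,4] "with" : PP\NP
  [4,6] N\S   <B
    [4,5] "that" : (PP\NP)\S
    [5,6] "here" : N\(PP\NP)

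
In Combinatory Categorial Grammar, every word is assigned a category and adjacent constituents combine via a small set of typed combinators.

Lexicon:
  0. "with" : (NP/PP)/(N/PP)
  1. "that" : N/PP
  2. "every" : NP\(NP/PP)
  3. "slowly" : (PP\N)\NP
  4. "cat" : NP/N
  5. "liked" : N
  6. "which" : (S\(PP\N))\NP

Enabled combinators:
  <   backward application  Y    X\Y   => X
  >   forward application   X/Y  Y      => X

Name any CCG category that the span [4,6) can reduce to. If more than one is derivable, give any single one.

[0,7] S   <
  [0,4] PP\N   <
    [0,3] NP   <
      [0,2] NP/PP   >
        [0,1] "with" : (NP/PP)/(N/PP)
        [1,2] "that" : N/PP
      [2,3] "every" : NP\(NP/PP)
    [3,4] "slowly" : (PP\N)\NP
  [4,7] S\(PP\N)   <
    [4,6] NP   >
      [4,5] "cat" : NP/N
      [5,6] "liked" : N
    [6,7] "which" : (S\(PP\N))\NP

NP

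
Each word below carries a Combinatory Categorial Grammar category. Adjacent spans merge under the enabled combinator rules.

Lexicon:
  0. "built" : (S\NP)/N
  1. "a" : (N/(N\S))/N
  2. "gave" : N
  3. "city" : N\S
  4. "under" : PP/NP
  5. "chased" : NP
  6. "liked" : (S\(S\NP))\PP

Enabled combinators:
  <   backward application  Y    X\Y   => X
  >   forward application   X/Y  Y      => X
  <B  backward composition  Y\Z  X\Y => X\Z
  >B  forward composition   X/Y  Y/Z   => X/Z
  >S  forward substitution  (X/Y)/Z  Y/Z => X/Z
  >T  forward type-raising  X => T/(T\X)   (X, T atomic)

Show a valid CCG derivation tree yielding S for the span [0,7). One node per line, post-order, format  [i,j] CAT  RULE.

[0,1] (S\NP)/N  lex  "built"
[1,2] (N/(N\S))/N  lex  "a"
[2,3] N  lex  "gave"
[1,3] N/(N\S)  >  k=2
[3,4] N\S  lex  "city"
[1,4] N  >  k=3
[0,4] S\NP  >  k=1
[4,5] PP/NP  lex  "under"
[5,6] NP  lex  "chased"
[4,6] PP  >  k=5
[6,7] (S\(S\NP))\PP  lex  "liked"
[4,7] S\(S\NP)  <  k=6
[0,7] S  <  k=4

[0,7] S   <
  [0,4] S\NP   >
    [0,1] "built" : (S\NP)/N
    [1,4] N   >
      [1,3] N/(N\S)   >
        [1,2] "a" : (N/(N\S))/N
        [2,3] "gave" : N
      [3,4] "city" : N\S
  [4,7] S\(S\NP)   <
    [4,6] PP   >
      [4,5] "under" : PP/NP
      [5,6] "chased" : NP
    [6,7] "liked" : (S\(S\NP))\PP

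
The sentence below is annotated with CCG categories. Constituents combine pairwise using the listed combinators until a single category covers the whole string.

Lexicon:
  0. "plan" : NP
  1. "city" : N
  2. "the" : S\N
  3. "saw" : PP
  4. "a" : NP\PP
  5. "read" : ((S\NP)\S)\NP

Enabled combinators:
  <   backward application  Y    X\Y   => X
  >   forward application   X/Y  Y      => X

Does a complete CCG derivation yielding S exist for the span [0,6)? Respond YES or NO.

YES

[0,6] S   <
  [0,1] "plan" : NP
  [1,6] S\NP   <
    [1,3] S   <
      [1,2] "city" : N
      [2,3] "the" : S\N
    [3,6] (S\NP)\S   <
      [3,5] NP   <
        [3,4] "saw" : PP
        [4,5] "a" : NP\PP
      [5,6] "read" : ((S\NP)\S)\NP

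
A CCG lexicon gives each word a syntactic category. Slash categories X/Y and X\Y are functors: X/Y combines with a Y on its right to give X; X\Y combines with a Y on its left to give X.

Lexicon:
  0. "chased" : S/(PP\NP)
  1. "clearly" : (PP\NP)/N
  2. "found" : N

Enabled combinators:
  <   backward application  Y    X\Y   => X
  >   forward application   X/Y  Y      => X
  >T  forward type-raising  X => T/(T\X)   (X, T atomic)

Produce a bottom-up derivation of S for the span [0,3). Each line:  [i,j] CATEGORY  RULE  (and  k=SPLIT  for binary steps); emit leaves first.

[0,1] S/(PP\NP)  lex  "chased"
[1,2] (PP\NP)/N  lex  "clearly"
[2,3] N  lex  "found"
[1,3] PP\NP  >  k=2
[0,3] S  >  k=1

[0,3] S   >
  [0,1] "chased" : S/(PP\NP)
  [1,3] PP\NP   >
    [1,2] "clearly" : (PP\NP)/N
    [2,3] "found" : N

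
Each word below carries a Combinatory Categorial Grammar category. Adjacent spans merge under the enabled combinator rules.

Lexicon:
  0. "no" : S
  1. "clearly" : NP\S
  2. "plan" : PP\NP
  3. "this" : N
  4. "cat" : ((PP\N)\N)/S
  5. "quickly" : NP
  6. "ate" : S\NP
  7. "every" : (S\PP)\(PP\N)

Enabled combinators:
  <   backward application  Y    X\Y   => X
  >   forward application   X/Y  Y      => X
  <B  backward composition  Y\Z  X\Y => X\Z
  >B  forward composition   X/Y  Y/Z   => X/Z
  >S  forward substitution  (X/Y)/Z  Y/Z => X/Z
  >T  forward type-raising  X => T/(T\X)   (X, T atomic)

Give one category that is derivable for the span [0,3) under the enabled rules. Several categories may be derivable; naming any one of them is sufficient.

[0,8] S   <
  [0,3] PP   <
    [0,1] "no" : S
    [1,3] PP\S   <B
      [1,2] "clearly" : NP\S
      [2,3] "plan" : PP\NP
  [3,8] S\PP   <
    [3,7] PP\N   <
      [3,4] "this" : N
      [4,7] (PP\N)\N   >
        [4,5] "cat" : ((PP\N)\N)/S
        [5,7] S   >
          [5,6] S/(S\NP)   >T
            [5,6] "quickly" : NP
          [6,7] "ate" : S\NP
    [7,8] "every" : (S\PP)\(PP\N)

PP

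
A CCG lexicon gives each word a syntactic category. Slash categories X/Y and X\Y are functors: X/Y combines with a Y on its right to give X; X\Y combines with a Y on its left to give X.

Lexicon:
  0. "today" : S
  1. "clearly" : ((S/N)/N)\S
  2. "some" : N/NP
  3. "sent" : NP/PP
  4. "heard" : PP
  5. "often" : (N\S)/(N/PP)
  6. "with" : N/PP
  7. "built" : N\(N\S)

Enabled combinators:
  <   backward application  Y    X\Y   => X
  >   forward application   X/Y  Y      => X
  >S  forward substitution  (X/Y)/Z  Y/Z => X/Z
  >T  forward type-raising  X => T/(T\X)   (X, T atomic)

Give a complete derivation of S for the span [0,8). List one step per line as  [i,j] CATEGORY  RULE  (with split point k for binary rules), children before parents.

[0,8] S   >
  [0,5] S/N   >
    [0,2] (S/N)/N   <
      [0,1] "today" : S
      [1,2] "clearly" : ((S/N)/N)\S
    [2,5] N   >
      [2,3] "some" : N/NP
      [3,5] NP   >
        [3,4] "sent" : NP/PP
        [4,5] "heard" : PP
  [5,8] N   <
    [5,7] N\S   >
      [5,6] "often" : (N\S)/(N/PP)
      [6,7] "with" : N/PP
    [7,8] "built" : N\(N\S)

[0,1] S  lex  "today"
[1,2] ((S/N)/N)\S  lex  "clearly"
[0,2] (S/N)/N  <  k=1
[2,3] N/NP  lex  "some"
[3,4] NP/PP  lex  "sent"
[4,5] PP  lex  "heard"
[3,5] NP  >  k=4
[2,5] N  >  k=3
[0,5] S/N  >  k=2
[5,6] (N\S)/(N/PP)  lex  "often"
[6,7] N/PP  lex  "with"
[5,7] N\S  >  k=6
[7,8] N\(N\S)  lex  "built"
[5,8] N  <  k=7
[0,8] S  >  k=5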